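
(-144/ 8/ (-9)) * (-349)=-698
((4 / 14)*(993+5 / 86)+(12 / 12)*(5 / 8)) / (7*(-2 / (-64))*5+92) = 304324 / 99631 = 3.05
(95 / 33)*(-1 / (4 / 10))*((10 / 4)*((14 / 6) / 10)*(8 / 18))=-3325 / 1782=-1.87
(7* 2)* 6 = 84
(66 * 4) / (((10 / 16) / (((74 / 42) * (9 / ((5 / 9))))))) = 2109888 / 175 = 12056.50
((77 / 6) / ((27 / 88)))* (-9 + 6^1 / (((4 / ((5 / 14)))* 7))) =-70543 / 189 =-373.24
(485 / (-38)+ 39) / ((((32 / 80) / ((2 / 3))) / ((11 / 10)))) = 10967 / 228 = 48.10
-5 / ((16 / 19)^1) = -95 / 16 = -5.94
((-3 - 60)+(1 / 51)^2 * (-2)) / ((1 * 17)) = -163865 / 44217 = -3.71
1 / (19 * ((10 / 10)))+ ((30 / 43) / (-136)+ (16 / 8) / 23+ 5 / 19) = 508069 / 1277788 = 0.40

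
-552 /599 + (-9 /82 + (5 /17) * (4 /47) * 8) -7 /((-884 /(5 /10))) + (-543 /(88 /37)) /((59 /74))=-380352847181003 /1324449776936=-287.18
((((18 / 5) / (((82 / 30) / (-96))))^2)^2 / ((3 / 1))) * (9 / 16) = 135413275557888 / 2825761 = 47920993.87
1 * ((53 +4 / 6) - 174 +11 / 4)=-1411 / 12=-117.58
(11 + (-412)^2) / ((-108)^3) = -56585 / 419904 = -0.13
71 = 71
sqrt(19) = 4.36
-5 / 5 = -1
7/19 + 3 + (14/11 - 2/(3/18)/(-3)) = 1806/209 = 8.64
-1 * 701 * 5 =-3505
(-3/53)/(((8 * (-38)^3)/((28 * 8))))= 21/727054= 0.00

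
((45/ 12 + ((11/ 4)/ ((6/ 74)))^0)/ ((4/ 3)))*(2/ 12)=19/ 32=0.59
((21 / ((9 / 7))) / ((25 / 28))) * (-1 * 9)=-4116 / 25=-164.64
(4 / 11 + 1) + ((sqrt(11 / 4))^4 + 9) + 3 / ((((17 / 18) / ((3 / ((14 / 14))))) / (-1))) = 25123 / 2992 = 8.40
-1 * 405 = -405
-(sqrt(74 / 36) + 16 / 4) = -4 -sqrt(74) / 6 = -5.43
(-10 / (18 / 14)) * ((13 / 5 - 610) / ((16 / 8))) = 21259 / 9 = 2362.11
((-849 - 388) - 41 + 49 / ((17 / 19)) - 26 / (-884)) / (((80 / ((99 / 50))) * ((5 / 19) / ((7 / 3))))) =-182534121 / 680000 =-268.43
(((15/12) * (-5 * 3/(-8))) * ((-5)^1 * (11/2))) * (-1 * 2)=4125/32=128.91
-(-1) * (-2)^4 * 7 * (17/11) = 1904/11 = 173.09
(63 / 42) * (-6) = -9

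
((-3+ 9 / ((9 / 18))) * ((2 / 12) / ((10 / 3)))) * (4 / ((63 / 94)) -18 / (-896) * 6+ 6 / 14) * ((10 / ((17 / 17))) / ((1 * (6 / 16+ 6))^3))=75080 / 397953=0.19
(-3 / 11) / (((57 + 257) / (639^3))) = -782751357 / 3454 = -226621.70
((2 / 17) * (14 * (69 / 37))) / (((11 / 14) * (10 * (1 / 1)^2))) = 13524 / 34595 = 0.39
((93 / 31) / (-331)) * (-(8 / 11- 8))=-240 / 3641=-0.07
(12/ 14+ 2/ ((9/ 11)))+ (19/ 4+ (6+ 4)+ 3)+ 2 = 5809/ 252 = 23.05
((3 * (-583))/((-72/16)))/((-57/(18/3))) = -2332/57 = -40.91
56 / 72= 0.78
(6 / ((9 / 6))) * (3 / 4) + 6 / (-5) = 9 / 5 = 1.80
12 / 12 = 1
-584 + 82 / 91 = -583.10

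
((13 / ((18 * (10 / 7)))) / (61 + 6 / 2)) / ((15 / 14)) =637 / 86400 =0.01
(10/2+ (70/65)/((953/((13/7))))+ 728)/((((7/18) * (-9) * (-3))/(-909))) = -60474558/953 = -63457.04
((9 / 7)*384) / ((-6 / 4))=-2304 / 7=-329.14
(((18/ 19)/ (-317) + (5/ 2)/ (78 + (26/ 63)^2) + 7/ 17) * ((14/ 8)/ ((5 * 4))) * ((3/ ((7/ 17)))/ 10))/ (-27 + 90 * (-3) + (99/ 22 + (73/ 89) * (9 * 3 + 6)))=-99692981807/ 941756904850112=-0.00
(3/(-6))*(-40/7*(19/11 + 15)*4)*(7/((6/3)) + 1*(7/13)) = 110400/143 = 772.03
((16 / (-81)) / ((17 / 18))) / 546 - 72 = -3007384 / 41769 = -72.00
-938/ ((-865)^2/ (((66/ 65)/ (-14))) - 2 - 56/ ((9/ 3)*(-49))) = 216678/ 2383096999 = 0.00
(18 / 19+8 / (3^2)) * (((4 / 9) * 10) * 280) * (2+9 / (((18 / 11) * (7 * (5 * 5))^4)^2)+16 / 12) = 530316654492187500607904 / 69622156329345703125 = 7617.07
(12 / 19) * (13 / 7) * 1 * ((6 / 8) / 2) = 117 / 266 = 0.44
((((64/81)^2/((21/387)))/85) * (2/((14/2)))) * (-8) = -2818048/9108855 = -0.31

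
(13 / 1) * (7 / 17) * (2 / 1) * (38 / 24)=1729 / 102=16.95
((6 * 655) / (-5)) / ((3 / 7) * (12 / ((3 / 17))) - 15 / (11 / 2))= -10087 / 339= -29.76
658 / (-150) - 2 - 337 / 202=-122033 / 15150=-8.05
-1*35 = -35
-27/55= -0.49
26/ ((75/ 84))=728/ 25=29.12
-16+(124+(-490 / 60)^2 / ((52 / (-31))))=127745 / 1872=68.24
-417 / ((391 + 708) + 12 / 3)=-417 / 1103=-0.38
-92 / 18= -46 / 9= -5.11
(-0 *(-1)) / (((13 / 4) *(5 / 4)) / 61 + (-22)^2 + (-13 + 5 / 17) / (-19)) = 0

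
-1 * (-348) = 348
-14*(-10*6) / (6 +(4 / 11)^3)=15972 / 115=138.89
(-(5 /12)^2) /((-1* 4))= 0.04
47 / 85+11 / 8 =1311 / 680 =1.93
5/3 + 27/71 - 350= -74114/213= -347.95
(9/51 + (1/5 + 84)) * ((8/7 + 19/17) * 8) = 1525.87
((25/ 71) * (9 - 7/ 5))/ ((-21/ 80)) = -15200/ 1491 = -10.19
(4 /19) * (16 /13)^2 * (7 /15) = 7168 /48165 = 0.15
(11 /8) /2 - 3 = -37 /16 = -2.31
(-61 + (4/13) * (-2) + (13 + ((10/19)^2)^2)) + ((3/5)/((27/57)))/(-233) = -287436076927/5921134635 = -48.54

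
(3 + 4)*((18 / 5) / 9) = 14 / 5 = 2.80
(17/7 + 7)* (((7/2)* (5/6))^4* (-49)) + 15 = -115496285/3456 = -33419.06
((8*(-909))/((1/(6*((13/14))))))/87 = -94536/203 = -465.69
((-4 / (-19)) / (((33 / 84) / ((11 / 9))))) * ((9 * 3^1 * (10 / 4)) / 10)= 84 / 19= 4.42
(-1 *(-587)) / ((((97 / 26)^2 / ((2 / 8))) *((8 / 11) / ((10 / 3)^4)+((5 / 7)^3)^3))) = 55043984534288750 / 283437759618053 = 194.20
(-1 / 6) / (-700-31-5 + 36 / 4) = 1 / 4362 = 0.00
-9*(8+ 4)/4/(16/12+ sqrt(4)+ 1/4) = -324/43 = -7.53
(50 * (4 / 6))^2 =10000 / 9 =1111.11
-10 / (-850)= 0.01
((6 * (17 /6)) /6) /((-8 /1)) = -17 /48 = -0.35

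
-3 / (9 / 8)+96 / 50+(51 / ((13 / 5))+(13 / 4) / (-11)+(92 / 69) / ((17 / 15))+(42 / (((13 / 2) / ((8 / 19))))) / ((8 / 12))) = 330214939 / 13856700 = 23.83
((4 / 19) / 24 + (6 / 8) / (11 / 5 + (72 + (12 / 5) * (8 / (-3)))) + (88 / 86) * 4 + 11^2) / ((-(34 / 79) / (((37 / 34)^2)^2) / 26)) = -266784766674092563 / 25167862674624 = -10600.22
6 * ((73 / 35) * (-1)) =-438 / 35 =-12.51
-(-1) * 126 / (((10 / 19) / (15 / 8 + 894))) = 8578899 / 40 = 214472.48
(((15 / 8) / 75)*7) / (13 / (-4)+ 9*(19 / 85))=-119 / 842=-0.14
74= 74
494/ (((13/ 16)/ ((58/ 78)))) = 17632/ 39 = 452.10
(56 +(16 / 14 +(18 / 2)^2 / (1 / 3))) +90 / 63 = 2111 / 7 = 301.57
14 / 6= 7 / 3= 2.33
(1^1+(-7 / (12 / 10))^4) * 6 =1501921 / 216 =6953.34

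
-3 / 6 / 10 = -1 / 20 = -0.05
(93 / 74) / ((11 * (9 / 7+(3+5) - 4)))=651 / 30118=0.02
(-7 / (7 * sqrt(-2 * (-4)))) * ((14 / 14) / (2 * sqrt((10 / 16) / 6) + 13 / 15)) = -195 * sqrt(2) / 301 + 75 * sqrt(30) / 602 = -0.23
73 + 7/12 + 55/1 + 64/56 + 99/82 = 450935/3444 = 130.93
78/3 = 26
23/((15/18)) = 138/5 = 27.60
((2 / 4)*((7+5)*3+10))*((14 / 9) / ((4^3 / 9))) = 161 / 32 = 5.03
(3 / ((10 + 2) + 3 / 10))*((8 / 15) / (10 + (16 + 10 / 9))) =12 / 2501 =0.00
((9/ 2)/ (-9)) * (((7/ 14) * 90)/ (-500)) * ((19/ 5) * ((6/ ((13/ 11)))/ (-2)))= -5643/ 13000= -0.43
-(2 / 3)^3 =-8 / 27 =-0.30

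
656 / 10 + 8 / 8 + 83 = 748 / 5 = 149.60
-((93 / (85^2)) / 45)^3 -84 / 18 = -5940104871123541 / 1272879615234375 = -4.67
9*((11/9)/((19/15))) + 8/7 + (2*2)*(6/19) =1475/133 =11.09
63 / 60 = 21 / 20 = 1.05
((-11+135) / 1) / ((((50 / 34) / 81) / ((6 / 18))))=2276.64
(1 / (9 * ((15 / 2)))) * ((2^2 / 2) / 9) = 4 / 1215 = 0.00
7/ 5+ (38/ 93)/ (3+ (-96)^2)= 6001759/ 4286835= 1.40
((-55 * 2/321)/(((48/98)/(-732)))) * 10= 1643950/321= 5121.34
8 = 8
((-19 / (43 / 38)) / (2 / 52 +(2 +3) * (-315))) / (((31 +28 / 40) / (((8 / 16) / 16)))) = 23465 / 2232703276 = 0.00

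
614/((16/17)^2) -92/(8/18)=62227/128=486.15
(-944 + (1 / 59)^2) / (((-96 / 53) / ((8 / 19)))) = 174161339 / 793668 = 219.44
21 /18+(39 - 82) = -251 /6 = -41.83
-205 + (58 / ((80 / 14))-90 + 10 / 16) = -11369 / 40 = -284.22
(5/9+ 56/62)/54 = 0.03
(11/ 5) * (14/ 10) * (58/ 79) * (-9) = -40194/ 1975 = -20.35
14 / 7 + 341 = 343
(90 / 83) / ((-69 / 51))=-1530 / 1909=-0.80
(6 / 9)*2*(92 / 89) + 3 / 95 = 35761 / 25365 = 1.41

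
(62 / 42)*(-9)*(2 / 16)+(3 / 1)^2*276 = 139011 / 56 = 2482.34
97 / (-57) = -97 / 57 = -1.70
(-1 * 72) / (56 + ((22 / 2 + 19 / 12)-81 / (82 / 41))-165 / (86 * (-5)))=-37152 / 14689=-2.53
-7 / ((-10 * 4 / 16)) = 14 / 5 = 2.80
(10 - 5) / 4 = 5 / 4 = 1.25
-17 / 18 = -0.94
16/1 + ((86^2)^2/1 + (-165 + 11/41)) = 2242727358/41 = 54700667.27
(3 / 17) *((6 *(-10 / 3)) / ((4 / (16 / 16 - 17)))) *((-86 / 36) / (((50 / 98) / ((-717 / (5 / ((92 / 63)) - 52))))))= -370629728 / 379865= -975.69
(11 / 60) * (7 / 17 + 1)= 22 / 85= 0.26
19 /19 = 1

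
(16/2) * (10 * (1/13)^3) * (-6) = -480/2197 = -0.22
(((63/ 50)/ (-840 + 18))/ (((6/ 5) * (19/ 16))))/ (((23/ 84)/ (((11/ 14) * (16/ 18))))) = -2464/ 898035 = -0.00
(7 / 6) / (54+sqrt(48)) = 21 / 956 - 7*sqrt(3) / 4302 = 0.02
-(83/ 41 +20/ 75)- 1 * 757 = -466964/ 615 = -759.29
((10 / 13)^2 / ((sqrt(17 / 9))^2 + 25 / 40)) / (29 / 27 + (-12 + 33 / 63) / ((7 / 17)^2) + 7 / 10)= -0.00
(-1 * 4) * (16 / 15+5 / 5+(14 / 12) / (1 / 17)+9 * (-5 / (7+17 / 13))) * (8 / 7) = -75.35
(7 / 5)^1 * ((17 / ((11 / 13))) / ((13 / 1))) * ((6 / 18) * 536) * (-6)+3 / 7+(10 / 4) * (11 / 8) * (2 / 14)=-14281951 / 6160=-2318.50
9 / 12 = 3 / 4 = 0.75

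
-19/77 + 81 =6218/77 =80.75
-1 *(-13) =13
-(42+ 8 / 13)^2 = -306916 / 169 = -1816.07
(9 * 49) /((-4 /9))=-3969 /4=-992.25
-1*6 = -6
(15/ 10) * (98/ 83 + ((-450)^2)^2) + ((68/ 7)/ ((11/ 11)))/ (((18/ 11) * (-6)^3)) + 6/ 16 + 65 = 61509375067.12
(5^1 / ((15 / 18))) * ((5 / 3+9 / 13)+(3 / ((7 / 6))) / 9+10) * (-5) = -34520 / 91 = -379.34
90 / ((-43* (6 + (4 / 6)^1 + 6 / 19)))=-2565 / 8557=-0.30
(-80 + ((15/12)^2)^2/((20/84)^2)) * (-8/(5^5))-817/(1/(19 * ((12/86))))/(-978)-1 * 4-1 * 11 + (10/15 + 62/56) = -10.92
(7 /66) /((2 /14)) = 49 /66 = 0.74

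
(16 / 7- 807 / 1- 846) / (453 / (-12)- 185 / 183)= 8458260 / 198611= 42.59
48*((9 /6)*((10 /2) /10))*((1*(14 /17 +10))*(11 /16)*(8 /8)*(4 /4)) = 4554 /17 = 267.88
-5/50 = -1/10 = -0.10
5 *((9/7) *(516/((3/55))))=425700/7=60814.29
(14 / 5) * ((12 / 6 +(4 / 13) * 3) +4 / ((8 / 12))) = 1624 / 65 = 24.98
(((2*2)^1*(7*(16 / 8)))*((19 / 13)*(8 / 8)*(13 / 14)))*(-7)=-532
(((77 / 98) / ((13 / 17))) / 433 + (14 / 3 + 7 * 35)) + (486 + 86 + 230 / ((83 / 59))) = 19331552393 / 19622694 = 985.16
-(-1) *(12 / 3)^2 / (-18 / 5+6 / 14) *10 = -5600 / 111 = -50.45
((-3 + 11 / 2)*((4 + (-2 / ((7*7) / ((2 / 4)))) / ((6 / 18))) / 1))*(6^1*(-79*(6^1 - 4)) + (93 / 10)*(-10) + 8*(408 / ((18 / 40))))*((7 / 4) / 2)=17984705 / 336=53525.91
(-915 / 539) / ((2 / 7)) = -915 / 154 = -5.94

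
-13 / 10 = -1.30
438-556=-118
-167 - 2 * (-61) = -45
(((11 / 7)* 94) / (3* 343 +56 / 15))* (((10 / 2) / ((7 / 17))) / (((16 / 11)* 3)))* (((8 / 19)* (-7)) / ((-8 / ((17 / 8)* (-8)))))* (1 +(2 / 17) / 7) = -292453975 / 115376968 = -2.53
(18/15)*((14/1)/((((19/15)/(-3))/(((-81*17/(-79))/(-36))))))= 19.27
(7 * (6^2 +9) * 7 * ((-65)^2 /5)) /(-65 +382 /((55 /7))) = -102477375 /901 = -113737.38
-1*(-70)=70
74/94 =37/47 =0.79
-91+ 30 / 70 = -634 / 7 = -90.57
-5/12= -0.42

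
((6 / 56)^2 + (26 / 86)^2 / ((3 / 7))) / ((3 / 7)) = 977395 / 1863792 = 0.52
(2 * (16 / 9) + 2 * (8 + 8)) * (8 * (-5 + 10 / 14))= -25600 / 21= -1219.05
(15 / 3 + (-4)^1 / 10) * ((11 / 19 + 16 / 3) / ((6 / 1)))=7751 / 1710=4.53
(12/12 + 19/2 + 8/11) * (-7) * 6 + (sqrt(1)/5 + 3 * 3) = -25429/55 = -462.35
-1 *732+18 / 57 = -13902 / 19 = -731.68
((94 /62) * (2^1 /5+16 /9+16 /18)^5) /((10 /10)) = 9680259872 /23540625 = 411.22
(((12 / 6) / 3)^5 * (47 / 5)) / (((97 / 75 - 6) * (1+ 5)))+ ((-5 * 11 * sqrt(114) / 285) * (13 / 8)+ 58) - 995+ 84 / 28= -80121346 / 85779 - 143 * sqrt(114) / 456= -937.39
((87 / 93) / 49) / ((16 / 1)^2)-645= -250817251 / 388864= -645.00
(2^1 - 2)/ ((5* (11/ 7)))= 0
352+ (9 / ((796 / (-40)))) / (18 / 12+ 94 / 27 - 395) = 1475285788 / 4191139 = 352.00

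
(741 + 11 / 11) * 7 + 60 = 5254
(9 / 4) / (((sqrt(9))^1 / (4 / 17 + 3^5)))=182.43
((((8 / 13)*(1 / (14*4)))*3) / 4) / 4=3 / 1456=0.00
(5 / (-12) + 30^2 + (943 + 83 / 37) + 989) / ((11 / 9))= 3774657 / 1628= 2318.59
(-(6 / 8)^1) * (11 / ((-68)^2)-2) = 27711 / 18496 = 1.50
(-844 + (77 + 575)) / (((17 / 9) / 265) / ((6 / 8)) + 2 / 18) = -1373760 / 863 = -1591.84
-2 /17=-0.12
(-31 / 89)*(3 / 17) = -93 / 1513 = -0.06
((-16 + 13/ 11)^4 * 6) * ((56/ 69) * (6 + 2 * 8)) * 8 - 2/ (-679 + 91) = 371908199489941/ 9000222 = 41322114.00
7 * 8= 56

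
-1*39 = -39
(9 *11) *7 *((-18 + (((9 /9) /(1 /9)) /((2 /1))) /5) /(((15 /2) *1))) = -39501 /25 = -1580.04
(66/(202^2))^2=1089/416241604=0.00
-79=-79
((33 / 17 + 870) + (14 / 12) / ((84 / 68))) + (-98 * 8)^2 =188351839 / 306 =615528.89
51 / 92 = 0.55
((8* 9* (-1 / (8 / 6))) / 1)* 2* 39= -4212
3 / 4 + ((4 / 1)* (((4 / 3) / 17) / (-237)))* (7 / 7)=36197 / 48348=0.75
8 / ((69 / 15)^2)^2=5000 / 279841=0.02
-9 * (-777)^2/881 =-5433561/881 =-6167.49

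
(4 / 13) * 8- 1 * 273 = -270.54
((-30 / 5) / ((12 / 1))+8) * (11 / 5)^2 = 363 / 10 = 36.30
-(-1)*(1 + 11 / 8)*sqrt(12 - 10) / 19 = sqrt(2) / 8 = 0.18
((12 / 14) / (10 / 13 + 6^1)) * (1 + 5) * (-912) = -53352 / 77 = -692.88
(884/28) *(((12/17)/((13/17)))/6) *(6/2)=102/7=14.57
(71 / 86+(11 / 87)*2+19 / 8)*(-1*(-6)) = 103355 / 4988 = 20.72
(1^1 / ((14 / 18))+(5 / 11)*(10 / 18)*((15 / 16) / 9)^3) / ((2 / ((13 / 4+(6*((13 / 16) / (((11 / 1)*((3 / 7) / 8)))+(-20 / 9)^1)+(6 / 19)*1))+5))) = 866435219477 / 384427524096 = 2.25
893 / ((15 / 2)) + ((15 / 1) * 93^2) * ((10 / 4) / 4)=9744413 / 120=81203.44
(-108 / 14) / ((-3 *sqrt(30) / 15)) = 9 *sqrt(30) / 7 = 7.04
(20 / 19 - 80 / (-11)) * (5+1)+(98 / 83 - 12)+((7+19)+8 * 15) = 3211500 / 17347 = 185.13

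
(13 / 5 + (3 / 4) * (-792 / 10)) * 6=-1704 / 5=-340.80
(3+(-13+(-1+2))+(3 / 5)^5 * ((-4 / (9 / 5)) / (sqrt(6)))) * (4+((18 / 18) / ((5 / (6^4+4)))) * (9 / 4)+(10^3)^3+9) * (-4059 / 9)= 8118004854564 * sqrt(6) / 625+4059002427282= 4090818378678.99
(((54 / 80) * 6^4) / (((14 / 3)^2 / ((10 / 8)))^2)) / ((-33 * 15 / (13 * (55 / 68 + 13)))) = -240270381 / 229881344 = -1.05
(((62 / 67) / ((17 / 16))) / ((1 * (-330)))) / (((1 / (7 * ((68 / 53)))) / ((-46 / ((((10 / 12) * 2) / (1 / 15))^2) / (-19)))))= -638848 / 6957740625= -0.00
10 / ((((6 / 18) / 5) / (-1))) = -150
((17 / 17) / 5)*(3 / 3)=1 / 5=0.20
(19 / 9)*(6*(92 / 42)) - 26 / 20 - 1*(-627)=653.45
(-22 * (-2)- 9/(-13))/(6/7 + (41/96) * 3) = 130144/6227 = 20.90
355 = 355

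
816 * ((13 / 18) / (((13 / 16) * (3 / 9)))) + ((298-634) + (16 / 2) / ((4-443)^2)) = 354606648 / 192721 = 1840.00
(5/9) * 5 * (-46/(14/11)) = -6325/63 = -100.40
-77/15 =-5.13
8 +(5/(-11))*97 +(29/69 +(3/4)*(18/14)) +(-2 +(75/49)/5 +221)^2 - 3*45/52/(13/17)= 29601107589773/615957342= 48057.07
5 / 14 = 0.36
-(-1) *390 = 390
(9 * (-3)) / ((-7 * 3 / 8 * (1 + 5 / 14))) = 7.58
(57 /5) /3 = 19 /5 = 3.80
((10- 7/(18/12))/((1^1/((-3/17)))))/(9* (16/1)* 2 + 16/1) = -1/323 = -0.00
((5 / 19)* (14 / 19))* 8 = 560 / 361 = 1.55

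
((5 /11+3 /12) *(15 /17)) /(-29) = -465 /21692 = -0.02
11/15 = 0.73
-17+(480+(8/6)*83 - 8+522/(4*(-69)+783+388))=1520381/2685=566.25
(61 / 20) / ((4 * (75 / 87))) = 1769 / 2000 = 0.88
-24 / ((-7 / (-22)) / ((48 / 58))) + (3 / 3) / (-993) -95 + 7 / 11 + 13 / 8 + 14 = -2504088803 / 17738952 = -141.16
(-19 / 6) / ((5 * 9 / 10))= -0.70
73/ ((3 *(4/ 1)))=73/ 12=6.08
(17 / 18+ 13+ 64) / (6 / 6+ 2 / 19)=26657 / 378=70.52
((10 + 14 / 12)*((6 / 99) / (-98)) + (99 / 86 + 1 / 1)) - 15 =-2681618 / 208593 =-12.86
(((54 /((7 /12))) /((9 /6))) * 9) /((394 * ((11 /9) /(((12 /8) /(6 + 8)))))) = 13122 /106183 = 0.12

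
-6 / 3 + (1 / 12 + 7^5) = 201661 / 12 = 16805.08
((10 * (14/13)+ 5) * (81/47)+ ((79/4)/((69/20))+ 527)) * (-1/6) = -23604883/252954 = -93.32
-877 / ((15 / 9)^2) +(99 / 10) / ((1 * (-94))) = -1484379 / 4700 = -315.83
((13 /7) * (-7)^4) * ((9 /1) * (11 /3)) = 147147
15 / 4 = 3.75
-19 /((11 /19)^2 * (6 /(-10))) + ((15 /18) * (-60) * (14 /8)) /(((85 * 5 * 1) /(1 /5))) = 5827609 /61710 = 94.44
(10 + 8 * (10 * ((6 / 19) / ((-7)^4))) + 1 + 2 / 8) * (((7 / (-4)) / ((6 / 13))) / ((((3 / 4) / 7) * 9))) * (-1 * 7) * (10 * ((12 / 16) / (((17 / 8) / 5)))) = 222600625 / 40698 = 5469.57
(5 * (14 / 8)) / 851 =35 / 3404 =0.01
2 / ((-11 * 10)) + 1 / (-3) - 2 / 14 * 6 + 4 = 3224 / 1155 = 2.79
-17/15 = -1.13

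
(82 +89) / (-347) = -171 / 347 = -0.49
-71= -71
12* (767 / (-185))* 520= -957216 / 37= -25870.70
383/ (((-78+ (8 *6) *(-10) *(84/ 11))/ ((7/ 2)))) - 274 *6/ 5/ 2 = -67844087/ 411780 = -164.76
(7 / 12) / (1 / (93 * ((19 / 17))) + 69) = 589 / 69680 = 0.01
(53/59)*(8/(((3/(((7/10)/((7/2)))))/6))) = 848/295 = 2.87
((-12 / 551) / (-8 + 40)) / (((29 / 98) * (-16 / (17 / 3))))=833 / 1022656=0.00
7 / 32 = 0.22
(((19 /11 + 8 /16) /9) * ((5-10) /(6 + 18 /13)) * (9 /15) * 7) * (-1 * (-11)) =-7.74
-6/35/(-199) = 6/6965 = 0.00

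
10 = 10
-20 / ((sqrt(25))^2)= -4 / 5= -0.80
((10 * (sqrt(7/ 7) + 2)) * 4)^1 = 120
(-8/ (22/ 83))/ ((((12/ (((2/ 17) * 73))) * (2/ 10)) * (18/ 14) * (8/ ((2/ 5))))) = -42413/ 10098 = -4.20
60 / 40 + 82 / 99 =461 / 198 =2.33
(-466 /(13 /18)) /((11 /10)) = -83880 /143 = -586.57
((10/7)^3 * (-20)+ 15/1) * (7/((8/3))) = -44565/392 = -113.69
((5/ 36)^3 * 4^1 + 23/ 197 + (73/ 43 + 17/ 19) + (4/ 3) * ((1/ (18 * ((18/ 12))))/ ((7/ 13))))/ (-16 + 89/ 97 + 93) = 3583913849911/ 99320917149216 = 0.04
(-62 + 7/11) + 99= 414/11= 37.64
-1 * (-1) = 1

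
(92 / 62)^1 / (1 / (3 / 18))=23 / 93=0.25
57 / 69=0.83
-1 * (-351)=351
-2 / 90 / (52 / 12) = -1 / 195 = -0.01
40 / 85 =8 / 17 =0.47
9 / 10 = 0.90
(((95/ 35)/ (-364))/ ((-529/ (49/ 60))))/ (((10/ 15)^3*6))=57/ 8802560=0.00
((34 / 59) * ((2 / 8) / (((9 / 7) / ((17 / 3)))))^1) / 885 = 2023 / 2819610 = 0.00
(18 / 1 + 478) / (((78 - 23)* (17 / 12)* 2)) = 2976 / 935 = 3.18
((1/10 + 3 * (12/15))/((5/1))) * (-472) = -236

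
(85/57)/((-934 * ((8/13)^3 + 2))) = -186745/261185628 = -0.00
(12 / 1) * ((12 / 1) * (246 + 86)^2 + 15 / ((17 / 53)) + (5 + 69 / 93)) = 8365010964 / 527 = 15872886.08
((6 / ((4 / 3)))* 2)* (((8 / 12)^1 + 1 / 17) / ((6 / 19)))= 703 / 34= 20.68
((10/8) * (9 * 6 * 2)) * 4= 540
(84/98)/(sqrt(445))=6 * sqrt(445)/3115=0.04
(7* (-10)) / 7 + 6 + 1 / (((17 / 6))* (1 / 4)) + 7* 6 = 670 / 17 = 39.41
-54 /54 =-1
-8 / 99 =-0.08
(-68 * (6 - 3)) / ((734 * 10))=-51 / 1835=-0.03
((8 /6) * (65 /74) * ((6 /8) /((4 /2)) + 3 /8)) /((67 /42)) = 1365 /2479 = 0.55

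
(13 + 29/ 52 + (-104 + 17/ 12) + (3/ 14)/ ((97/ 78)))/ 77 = -1.15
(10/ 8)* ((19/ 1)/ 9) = 95/ 36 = 2.64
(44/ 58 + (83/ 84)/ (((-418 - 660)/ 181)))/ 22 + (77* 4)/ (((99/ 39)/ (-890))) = -6238623155843/ 57772176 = -107986.64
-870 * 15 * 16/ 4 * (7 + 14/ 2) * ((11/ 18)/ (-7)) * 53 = 3381400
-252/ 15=-84/ 5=-16.80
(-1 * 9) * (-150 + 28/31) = 41598/31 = 1341.87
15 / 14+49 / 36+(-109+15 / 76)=-127325 / 1197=-106.37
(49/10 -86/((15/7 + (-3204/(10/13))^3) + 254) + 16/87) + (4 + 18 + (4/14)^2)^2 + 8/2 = 2262079291674654070189/4554377711349375210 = 496.68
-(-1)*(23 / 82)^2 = 529 / 6724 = 0.08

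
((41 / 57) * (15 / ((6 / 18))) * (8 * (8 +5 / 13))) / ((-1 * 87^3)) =-178760 / 54216747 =-0.00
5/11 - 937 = -10302/11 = -936.55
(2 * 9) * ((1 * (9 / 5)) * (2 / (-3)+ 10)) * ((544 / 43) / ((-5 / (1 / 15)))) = -274176 / 5375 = -51.01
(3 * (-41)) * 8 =-984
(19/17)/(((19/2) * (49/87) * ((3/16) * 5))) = 928/4165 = 0.22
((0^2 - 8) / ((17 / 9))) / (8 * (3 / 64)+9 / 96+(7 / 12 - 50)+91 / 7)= 6912 / 58667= 0.12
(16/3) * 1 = 16/3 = 5.33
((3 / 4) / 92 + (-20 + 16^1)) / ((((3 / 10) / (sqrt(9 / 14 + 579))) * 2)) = -7345 * sqrt(113610) / 15456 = -160.18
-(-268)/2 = 134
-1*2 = -2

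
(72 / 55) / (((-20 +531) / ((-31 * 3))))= -6696 / 28105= -0.24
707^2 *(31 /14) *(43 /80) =95185531 /160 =594909.57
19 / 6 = 3.17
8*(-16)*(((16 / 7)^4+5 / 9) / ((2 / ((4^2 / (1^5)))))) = -616272896 / 21609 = -28519.27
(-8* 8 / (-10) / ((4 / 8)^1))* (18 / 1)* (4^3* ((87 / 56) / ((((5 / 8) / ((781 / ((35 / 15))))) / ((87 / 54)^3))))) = 565643736064 / 11025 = 51305554.29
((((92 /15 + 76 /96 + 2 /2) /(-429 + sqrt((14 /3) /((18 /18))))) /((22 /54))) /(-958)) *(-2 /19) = -1001403 /200989760360 - 8559 *sqrt(42) /2210887363960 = -0.00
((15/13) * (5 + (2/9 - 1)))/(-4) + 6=373/78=4.78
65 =65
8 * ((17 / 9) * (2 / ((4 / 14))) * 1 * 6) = 1904 / 3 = 634.67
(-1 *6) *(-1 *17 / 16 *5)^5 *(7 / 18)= 31059371875 / 3145728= 9873.51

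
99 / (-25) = -99 / 25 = -3.96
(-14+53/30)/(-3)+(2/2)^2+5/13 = 6391/1170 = 5.46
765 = 765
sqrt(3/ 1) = sqrt(3) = 1.73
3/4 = 0.75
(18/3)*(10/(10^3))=3/50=0.06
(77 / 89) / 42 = 11 / 534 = 0.02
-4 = -4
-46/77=-0.60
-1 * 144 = -144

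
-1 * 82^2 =-6724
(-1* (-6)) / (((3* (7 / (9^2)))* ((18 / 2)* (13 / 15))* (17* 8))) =135 / 6188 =0.02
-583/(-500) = 583/500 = 1.17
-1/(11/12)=-12/11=-1.09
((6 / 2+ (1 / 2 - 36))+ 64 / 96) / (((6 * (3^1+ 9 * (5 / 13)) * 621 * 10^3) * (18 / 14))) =-2483 / 2414448000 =-0.00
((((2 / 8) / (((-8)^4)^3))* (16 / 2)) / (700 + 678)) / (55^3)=1 / 7877476827004928000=0.00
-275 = -275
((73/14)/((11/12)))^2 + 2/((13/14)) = 2659984/77077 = 34.51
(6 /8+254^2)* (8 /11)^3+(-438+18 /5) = 162271948 /6655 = 24383.46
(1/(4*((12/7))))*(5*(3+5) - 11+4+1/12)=2779/576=4.82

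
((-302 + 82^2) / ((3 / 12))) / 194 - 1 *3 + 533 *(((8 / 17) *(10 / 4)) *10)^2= 2071667817 / 28033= 73901.04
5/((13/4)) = 1.54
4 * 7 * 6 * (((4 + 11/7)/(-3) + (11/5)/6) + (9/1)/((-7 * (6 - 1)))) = -1468/5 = -293.60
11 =11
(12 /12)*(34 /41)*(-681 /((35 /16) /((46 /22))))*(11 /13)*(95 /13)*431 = -69775783008 /48503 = -1438586.95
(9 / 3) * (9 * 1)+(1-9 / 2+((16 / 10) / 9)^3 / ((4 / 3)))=1427881 / 60750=23.50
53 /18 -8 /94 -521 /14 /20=118277 /118440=1.00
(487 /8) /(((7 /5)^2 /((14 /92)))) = 12175 /2576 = 4.73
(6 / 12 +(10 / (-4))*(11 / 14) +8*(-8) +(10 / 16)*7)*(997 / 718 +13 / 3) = -42163825 / 120624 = -349.55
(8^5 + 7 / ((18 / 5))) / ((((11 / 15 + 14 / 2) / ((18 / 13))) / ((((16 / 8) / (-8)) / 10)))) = -1769577 / 12064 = -146.68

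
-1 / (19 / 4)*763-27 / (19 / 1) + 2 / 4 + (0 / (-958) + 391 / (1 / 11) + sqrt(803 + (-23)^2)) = 6*sqrt(37) + 157299 / 38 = 4175.94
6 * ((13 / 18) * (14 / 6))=91 / 9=10.11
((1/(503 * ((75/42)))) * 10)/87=28/218805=0.00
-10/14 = -5/7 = -0.71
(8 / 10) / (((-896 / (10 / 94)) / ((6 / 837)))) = -1 / 1468656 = -0.00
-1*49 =-49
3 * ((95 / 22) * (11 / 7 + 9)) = 10545 / 77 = 136.95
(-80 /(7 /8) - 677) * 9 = -48411 /7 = -6915.86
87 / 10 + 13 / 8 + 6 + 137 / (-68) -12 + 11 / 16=3.00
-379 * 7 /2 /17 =-2653 /34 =-78.03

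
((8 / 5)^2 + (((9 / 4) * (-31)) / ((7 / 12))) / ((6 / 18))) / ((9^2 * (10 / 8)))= -249308 / 70875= -3.52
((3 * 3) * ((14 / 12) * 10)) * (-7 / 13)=-735 / 13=-56.54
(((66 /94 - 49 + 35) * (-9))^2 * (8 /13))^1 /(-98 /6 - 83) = -379687500 /4278833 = -88.74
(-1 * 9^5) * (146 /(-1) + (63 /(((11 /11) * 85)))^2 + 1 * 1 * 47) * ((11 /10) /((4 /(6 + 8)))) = 1617073457769 /72250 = 22381639.55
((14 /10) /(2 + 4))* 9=21 /10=2.10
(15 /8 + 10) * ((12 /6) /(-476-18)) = -5 /104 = -0.05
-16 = -16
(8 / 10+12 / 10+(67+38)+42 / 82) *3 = 13224 / 41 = 322.54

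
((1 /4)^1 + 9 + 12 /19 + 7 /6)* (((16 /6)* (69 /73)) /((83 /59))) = 6836566 /345363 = 19.80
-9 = -9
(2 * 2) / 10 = 2 / 5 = 0.40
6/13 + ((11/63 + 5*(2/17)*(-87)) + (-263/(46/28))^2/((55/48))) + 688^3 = 131930818844200081/405089685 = 325682987.57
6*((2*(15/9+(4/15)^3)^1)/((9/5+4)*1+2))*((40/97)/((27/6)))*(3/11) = 364096/5617755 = 0.06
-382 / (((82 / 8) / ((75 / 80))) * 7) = -2865 / 574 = -4.99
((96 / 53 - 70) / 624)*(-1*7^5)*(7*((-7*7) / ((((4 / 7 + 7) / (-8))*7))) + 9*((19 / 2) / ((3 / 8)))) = 8660193311 / 16854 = 513836.08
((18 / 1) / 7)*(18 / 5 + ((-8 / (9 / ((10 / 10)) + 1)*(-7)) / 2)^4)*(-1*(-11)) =1840.43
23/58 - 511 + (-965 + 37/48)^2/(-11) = -62496647861/734976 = -85032.23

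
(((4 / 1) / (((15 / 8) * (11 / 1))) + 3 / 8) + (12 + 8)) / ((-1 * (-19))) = 1429 / 1320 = 1.08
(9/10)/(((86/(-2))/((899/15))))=-2697/2150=-1.25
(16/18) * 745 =5960/9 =662.22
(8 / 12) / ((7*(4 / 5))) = 5 / 42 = 0.12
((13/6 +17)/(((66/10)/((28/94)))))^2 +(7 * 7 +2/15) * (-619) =-3292246175884/108252045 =-30412.79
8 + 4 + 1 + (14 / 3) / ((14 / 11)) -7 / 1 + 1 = 10.67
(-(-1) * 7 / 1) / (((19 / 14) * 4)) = 1.29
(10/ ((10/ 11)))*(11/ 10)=121/ 10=12.10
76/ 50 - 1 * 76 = -74.48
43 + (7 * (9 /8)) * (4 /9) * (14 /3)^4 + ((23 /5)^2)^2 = 108878996 /50625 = 2150.70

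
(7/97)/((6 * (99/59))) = 413/57618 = 0.01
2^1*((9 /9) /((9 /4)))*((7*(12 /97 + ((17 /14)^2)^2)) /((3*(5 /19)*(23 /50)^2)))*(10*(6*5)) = 4067201275000 /158403231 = 25676.25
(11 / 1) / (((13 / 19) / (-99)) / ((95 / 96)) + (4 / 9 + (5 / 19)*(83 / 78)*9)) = 51106770 / 13741697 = 3.72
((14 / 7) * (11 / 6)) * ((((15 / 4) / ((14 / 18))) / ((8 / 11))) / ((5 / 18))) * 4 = 9801 / 28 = 350.04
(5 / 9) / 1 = 5 / 9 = 0.56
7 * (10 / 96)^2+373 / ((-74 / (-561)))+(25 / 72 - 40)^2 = 3375945079 / 767232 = 4400.16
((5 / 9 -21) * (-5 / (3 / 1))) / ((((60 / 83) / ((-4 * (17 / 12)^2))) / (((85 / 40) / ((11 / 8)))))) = -9378917 / 16038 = -584.79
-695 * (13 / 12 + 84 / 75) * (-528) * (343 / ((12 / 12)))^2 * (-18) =-8561102197032 / 5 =-1712220439406.40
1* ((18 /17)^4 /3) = 0.42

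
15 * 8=120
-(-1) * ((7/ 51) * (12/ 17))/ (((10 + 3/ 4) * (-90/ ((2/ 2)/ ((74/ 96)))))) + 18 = 124144834/ 6896985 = 18.00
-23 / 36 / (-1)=23 / 36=0.64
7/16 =0.44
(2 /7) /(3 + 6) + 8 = 506 /63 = 8.03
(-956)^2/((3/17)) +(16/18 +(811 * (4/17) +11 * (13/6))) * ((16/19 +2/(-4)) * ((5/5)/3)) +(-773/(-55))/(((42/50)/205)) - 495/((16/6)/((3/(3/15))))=27825735076283/5372136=5179640.85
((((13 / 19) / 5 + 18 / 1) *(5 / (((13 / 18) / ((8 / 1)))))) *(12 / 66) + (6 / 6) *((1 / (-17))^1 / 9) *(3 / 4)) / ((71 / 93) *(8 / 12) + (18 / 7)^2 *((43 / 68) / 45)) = 2306456716515 / 7601111804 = 303.44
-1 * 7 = -7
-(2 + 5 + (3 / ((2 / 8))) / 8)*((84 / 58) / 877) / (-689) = 357 / 17523337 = 0.00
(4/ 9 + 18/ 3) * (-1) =-58/ 9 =-6.44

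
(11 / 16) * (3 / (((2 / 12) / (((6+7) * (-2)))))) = -1287 / 4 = -321.75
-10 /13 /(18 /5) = -25 /117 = -0.21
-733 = -733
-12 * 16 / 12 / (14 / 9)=-72 / 7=-10.29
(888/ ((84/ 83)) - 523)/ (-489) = -827/ 1141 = -0.72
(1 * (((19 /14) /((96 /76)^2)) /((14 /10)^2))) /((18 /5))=857375 /7112448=0.12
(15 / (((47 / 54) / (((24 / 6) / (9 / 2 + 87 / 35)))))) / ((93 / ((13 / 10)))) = 32760 / 237491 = 0.14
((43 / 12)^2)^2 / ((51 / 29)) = 99145229 / 1057536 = 93.75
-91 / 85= -1.07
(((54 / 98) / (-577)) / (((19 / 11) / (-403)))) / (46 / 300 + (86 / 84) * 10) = 5984550 / 279107017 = 0.02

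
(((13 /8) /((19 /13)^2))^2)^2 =23298085122481 /69564674215936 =0.33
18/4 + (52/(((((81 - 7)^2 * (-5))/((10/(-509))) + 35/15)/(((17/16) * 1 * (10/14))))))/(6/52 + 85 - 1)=4.50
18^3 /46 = 2916 /23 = 126.78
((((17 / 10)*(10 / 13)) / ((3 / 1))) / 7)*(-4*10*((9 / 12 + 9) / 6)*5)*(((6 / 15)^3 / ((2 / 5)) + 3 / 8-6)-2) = 25381 / 168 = 151.08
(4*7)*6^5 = 217728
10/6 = 5/3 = 1.67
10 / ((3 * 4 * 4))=5 / 24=0.21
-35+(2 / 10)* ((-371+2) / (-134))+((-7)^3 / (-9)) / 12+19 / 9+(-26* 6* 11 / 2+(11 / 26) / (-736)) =-153554678231 / 173085120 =-887.16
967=967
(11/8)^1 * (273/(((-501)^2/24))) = 1001/27889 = 0.04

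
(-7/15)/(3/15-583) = 7/8742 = 0.00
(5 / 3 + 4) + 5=32 / 3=10.67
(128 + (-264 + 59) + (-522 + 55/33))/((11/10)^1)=-17920/33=-543.03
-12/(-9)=1.33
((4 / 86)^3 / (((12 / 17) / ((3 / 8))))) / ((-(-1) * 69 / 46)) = 17 / 477042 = 0.00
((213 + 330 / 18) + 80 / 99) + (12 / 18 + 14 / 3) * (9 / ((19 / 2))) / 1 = 446162 / 1881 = 237.19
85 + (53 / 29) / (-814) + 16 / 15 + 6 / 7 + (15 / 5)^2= 237754067 / 2478630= 95.92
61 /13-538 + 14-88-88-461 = -15032 /13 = -1156.31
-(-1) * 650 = 650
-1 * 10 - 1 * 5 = -15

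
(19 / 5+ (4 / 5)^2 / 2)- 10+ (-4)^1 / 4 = -172 / 25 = -6.88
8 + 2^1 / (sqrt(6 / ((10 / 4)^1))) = 9.29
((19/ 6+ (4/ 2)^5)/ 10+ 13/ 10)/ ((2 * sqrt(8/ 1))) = 289 * sqrt(2)/ 480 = 0.85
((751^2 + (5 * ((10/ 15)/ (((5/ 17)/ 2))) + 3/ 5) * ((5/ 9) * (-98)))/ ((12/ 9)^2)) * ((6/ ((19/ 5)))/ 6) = 3998375/ 48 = 83299.48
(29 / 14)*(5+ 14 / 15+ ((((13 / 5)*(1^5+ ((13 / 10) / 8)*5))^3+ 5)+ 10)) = 260.14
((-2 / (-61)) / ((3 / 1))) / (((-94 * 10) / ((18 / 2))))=-3 / 28670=-0.00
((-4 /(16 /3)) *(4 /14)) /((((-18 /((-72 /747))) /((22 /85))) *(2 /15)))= -22 /9877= -0.00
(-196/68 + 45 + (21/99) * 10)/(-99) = -24818/55539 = -0.45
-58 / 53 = -1.09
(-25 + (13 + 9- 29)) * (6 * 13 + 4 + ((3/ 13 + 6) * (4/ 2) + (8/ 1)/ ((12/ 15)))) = -43456/ 13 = -3342.77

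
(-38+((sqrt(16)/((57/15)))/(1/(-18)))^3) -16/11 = -516192806/75449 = -6841.61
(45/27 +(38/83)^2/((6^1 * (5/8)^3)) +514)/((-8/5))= -1332530039/4133400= -322.38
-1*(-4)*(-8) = -32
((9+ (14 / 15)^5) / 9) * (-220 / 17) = -13.96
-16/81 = -0.20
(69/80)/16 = 69/1280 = 0.05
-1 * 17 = -17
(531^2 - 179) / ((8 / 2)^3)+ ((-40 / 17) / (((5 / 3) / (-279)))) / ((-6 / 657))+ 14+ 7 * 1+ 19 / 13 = -273720433 / 7072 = -38704.81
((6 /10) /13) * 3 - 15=-966 /65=-14.86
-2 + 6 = 4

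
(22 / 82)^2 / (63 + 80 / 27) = 0.00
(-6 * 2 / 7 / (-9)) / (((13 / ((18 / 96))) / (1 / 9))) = 1 / 3276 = 0.00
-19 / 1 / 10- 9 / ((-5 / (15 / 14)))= 0.03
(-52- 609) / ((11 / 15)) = -901.36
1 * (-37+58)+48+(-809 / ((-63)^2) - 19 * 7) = -254825 / 3969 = -64.20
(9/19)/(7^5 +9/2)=18/638837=0.00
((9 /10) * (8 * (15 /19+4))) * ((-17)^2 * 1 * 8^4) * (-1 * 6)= -23267672064 /95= -244922863.83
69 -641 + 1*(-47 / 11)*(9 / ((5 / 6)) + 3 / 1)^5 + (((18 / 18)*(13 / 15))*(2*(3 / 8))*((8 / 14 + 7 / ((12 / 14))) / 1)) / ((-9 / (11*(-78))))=-18524651758181 / 8662500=-2138487.94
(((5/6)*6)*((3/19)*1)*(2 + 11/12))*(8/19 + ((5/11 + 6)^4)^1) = 84514336725/21141604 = 3997.54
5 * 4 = 20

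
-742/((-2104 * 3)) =371/3156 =0.12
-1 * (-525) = 525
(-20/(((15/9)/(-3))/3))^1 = 108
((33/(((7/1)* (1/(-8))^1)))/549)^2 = 7744/1640961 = 0.00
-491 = -491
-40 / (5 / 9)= -72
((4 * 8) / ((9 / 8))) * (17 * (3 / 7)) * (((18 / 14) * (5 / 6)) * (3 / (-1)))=-32640 / 49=-666.12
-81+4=-77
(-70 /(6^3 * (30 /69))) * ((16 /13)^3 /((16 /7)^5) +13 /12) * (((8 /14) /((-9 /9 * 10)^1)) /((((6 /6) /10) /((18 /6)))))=43201475 /30371328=1.42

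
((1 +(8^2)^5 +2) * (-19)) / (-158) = 20401094713 / 158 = 129120852.61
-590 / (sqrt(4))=-295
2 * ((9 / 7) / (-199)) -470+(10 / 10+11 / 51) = -33304762 / 71043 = -468.80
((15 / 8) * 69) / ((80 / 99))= 20493 / 128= 160.10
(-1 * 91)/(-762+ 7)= 91/755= 0.12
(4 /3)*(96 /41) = 128 /41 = 3.12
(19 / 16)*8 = 19 / 2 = 9.50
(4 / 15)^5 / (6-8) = -512 / 759375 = -0.00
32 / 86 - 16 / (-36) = 316 / 387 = 0.82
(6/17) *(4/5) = 24/85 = 0.28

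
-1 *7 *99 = -693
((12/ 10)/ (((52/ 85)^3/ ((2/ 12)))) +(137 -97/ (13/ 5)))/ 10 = 14140361/ 1406080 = 10.06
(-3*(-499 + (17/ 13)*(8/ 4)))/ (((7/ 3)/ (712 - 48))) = 38563128/ 91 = 423770.64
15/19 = 0.79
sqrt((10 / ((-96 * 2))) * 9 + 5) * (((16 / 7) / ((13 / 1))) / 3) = 2 * sqrt(290) / 273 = 0.12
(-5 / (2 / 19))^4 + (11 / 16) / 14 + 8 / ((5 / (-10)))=1140305177 / 224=5090648.11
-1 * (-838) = 838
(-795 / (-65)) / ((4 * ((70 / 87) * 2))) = 13833 / 7280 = 1.90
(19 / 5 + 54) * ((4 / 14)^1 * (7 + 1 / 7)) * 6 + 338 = 51242 / 49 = 1045.76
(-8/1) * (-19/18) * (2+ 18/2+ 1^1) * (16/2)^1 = 2432/3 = 810.67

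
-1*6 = -6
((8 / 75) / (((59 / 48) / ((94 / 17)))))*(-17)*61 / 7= -733952 / 10325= -71.08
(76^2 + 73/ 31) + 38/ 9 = 1613339/ 279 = 5782.58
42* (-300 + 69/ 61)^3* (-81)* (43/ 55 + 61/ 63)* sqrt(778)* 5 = 1984195341441955296* sqrt(778)/ 2496791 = 22166240142995.95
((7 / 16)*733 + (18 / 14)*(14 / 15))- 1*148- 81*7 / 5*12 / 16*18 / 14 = 5163 / 80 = 64.54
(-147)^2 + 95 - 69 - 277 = 21358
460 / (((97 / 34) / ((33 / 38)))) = 258060 / 1843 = 140.02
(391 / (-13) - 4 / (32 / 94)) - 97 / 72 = -43.17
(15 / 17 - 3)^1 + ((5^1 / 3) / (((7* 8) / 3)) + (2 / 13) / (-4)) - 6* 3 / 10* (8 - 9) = -16511 / 61880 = -0.27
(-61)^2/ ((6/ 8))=14884/ 3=4961.33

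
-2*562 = -1124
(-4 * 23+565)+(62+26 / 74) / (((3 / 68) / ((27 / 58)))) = 1213471 / 1073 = 1130.91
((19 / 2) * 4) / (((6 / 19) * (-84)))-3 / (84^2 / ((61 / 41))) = -1.43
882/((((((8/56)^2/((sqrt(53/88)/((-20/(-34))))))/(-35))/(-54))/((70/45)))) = 54000891*sqrt(1166)/11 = 167632227.39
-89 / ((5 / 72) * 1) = -6408 / 5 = -1281.60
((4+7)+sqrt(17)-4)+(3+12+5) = sqrt(17)+27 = 31.12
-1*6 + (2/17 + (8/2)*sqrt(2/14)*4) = -100/17 + 16*sqrt(7)/7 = 0.17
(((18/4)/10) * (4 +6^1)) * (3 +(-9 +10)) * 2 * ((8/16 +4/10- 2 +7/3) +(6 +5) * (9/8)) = 4899/10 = 489.90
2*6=12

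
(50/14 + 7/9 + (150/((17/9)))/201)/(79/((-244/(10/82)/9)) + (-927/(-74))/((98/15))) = 441040965848/145211514345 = 3.04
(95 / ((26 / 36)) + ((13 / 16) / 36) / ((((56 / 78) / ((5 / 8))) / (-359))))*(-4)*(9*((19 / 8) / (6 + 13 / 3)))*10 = -59508055575 / 5777408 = -10300.13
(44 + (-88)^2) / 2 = 3894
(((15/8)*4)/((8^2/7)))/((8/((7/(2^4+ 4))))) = 147/4096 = 0.04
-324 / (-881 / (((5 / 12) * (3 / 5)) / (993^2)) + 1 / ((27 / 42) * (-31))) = 0.00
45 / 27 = 5 / 3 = 1.67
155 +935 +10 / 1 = 1100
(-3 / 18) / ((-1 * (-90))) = -0.00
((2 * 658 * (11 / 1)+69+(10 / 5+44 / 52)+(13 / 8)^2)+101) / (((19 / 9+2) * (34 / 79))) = 509830371 / 61568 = 8280.77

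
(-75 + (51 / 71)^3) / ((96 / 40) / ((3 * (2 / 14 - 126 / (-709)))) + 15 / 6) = -141655607780 / 9482136123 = -14.94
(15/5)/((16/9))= 27/16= 1.69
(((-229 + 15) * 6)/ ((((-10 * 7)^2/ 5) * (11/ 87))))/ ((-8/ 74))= 95.85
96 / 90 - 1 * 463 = -6929 / 15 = -461.93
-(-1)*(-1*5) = -5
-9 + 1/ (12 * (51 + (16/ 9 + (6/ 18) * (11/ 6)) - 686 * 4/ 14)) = -46209/ 5134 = -9.00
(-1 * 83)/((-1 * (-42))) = -83/42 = -1.98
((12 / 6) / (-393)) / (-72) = 1 / 14148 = 0.00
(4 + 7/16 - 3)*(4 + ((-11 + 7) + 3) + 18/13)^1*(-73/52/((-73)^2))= -1311/789568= -0.00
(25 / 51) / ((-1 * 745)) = -5 / 7599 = -0.00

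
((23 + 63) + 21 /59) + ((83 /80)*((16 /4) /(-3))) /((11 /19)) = 83.97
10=10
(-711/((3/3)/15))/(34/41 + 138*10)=-437265/56614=-7.72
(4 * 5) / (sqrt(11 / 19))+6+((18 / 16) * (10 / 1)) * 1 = 69 / 4+20 * sqrt(209) / 11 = 43.54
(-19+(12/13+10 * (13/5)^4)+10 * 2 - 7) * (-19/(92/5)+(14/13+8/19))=77656032/369265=210.30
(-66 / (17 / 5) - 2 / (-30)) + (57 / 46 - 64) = -963103 / 11730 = -82.11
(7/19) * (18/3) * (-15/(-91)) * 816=73440/247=297.33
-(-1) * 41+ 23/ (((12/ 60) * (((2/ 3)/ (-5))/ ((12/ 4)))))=-5093/ 2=-2546.50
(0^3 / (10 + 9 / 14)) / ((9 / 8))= 0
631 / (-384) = -631 / 384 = -1.64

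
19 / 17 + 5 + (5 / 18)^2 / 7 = 236297 / 38556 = 6.13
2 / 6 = 1 / 3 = 0.33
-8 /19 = -0.42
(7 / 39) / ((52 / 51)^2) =6069 / 35152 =0.17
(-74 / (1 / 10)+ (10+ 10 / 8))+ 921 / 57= -54157 / 76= -712.59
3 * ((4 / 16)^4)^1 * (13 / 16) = 39 / 4096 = 0.01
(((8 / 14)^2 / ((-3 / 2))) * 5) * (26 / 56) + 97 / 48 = 8317 / 5488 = 1.52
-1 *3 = -3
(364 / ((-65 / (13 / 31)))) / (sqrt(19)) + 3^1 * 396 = 1188 - 364 * sqrt(19) / 2945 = 1187.46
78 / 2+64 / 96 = 119 / 3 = 39.67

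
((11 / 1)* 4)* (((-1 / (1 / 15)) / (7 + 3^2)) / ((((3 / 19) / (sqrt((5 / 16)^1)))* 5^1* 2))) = -209* sqrt(5) / 32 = -14.60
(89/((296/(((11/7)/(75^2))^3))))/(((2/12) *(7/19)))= 2250721/21081436523437500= 0.00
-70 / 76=-35 / 38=-0.92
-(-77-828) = 905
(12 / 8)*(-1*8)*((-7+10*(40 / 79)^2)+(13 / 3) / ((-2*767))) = 19614878 / 368219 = 53.27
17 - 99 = -82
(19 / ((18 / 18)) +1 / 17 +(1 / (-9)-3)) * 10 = 24400 / 153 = 159.48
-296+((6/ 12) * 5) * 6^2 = -206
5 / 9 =0.56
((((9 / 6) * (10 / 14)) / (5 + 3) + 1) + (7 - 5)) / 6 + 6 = 1461 / 224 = 6.52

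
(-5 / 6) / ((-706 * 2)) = 5 / 8472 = 0.00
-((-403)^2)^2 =-26376683281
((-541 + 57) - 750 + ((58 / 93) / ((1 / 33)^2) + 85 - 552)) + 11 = -31336 / 31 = -1010.84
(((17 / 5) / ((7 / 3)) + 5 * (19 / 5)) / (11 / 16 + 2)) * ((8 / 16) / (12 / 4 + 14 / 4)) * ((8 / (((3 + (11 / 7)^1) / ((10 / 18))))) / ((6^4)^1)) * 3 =179 / 135837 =0.00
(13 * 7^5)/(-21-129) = -218491/150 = -1456.61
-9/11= -0.82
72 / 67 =1.07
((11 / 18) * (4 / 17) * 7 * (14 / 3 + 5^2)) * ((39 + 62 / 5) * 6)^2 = 3621070376 / 1275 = 2840055.20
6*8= 48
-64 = -64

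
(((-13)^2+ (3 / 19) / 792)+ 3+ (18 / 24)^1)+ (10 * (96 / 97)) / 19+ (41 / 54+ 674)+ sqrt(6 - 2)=3722255695 / 4378968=850.03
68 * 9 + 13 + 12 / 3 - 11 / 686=431483 / 686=628.98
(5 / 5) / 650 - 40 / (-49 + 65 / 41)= 133493 / 157950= 0.85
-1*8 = -8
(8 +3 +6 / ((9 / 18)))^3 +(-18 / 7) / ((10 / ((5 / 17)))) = 1447864 / 119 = 12166.92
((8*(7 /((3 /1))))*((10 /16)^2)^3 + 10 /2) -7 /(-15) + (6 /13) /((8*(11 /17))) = 468707573 /70287360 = 6.67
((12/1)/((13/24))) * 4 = 1152/13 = 88.62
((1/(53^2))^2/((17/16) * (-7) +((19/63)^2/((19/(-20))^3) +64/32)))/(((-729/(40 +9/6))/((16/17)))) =9890944/8074959033383901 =0.00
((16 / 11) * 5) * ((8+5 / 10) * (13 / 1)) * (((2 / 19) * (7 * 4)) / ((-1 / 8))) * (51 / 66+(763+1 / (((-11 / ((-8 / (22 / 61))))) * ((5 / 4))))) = -19303787776 / 1331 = -14503221.47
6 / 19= 0.32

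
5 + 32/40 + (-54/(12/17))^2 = 117161/20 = 5858.05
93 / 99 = 0.94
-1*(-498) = 498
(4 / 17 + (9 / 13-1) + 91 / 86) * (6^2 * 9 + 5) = 6163815 / 19006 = 324.31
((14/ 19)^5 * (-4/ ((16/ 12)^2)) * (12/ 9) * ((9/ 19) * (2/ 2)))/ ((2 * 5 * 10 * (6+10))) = -453789/ 2352294050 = -0.00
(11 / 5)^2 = 121 / 25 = 4.84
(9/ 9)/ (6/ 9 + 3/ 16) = 48/ 41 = 1.17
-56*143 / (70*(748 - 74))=-286 / 1685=-0.17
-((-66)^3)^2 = -82653950016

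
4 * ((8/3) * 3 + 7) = 60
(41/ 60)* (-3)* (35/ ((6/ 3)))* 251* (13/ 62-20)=88389399/ 496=178204.43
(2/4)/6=1/12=0.08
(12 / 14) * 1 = 6 / 7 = 0.86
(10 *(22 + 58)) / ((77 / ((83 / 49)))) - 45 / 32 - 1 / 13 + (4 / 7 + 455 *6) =4311111995 / 1569568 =2746.69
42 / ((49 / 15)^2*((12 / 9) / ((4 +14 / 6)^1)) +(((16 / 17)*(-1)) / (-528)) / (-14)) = 470061900 / 25141847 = 18.70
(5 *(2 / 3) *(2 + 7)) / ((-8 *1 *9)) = -5 / 12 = -0.42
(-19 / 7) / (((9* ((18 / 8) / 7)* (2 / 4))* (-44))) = 38 / 891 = 0.04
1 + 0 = 1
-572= -572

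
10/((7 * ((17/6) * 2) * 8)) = 15/476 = 0.03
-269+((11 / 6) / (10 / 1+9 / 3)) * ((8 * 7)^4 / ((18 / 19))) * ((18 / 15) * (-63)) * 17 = -122296892493 / 65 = -1881490653.74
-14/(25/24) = -336/25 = -13.44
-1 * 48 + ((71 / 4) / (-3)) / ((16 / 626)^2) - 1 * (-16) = -6980375 / 768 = -9089.03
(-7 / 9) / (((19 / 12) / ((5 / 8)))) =-35 / 114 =-0.31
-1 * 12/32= -3/8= -0.38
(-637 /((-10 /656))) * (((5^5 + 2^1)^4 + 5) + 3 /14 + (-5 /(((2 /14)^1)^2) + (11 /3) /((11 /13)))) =59930245359340120492 /15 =3995349690622674699.47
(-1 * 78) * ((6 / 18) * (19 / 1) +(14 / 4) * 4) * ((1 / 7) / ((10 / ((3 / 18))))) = -793 / 210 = -3.78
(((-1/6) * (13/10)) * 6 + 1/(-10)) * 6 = -42/5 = -8.40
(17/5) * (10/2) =17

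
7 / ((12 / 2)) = 1.17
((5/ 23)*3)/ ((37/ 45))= 675/ 851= 0.79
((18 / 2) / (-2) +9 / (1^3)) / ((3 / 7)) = 21 / 2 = 10.50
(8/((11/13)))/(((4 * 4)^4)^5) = 13/1662273001970115115220992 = 0.00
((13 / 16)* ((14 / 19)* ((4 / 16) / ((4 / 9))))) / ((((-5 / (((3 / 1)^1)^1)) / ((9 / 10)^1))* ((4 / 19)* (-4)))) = 22113 / 102400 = 0.22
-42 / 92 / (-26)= 21 / 1196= 0.02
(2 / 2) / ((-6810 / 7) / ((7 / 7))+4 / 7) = -7 / 6806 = -0.00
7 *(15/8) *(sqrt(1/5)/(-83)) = -0.07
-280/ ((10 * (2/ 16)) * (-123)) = 224/ 123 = 1.82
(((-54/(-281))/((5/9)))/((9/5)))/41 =54/11521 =0.00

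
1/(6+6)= 0.08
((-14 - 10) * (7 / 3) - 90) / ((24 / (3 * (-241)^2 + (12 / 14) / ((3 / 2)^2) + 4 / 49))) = -1869806597 / 1764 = -1059981.06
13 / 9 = 1.44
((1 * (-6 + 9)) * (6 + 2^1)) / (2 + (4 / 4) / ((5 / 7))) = 120 / 17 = 7.06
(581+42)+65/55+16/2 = 632.18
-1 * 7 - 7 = -14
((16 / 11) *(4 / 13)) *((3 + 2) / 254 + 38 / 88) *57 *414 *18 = 17146873152 / 199771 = 85832.64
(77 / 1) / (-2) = -77 / 2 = -38.50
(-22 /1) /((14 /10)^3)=-2750 /343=-8.02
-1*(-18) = 18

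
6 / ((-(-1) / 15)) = 90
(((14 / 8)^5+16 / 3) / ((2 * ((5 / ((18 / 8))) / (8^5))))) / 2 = 80166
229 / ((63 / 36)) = 916 / 7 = 130.86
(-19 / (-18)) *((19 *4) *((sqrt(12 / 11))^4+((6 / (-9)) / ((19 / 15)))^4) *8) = 319619584 / 393129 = 813.01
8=8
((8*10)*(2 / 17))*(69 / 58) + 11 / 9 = 55103 / 4437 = 12.42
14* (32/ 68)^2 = 896/ 289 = 3.10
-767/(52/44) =-649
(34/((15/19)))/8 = 323/60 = 5.38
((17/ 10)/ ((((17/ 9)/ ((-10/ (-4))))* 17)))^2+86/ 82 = 202153/ 189584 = 1.07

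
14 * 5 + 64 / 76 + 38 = 2068 / 19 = 108.84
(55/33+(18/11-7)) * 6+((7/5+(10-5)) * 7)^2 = 545836/275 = 1984.86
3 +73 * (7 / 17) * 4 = 2095 / 17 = 123.24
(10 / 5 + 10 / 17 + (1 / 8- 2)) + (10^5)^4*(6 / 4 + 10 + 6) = 238000000000000000000097 / 136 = 1750000000000000000000.71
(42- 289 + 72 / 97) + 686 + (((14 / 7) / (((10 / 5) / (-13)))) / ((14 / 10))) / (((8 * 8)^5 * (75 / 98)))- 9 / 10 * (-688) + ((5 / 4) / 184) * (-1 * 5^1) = 3804950856635543 / 3593277014016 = 1058.91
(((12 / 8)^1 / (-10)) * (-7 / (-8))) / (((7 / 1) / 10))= -3 / 16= -0.19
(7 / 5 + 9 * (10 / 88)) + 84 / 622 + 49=3527583 / 68420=51.56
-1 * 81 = -81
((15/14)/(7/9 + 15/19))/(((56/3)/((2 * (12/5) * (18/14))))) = 0.23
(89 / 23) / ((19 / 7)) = 623 / 437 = 1.43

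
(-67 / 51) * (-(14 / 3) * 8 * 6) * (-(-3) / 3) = 15008 / 51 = 294.27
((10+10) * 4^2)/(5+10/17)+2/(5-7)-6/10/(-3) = 5364/95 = 56.46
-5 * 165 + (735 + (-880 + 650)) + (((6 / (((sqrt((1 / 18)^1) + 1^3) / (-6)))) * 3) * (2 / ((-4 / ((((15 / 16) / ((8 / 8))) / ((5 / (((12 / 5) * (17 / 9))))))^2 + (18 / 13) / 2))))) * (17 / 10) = -2372249 / 13000 - 595917 * sqrt(2) / 26000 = -214.89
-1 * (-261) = 261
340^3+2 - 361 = 39303641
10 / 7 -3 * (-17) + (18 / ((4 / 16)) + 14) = 969 / 7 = 138.43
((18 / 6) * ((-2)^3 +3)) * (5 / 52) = -75 / 52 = -1.44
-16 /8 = -2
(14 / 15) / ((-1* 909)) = -14 / 13635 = -0.00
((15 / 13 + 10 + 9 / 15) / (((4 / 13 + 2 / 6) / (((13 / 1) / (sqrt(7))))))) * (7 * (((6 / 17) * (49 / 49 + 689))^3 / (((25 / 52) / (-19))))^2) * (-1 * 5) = -9372466040085220077603127296 * sqrt(7) / 24137569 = -1027328572875910688770.17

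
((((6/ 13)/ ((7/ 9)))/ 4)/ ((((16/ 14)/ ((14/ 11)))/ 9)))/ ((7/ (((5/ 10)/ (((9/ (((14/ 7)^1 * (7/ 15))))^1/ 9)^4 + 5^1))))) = 583443/ 34706815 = 0.02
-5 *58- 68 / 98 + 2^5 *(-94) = -161636 / 49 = -3298.69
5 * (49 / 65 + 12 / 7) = 1123 / 91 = 12.34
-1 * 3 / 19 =-3 / 19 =-0.16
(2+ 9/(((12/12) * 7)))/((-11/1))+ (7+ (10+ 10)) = 2056/77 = 26.70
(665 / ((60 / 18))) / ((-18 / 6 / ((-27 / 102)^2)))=-10773 / 2312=-4.66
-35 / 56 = -5 / 8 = -0.62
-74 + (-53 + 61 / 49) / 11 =-42422 / 539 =-78.71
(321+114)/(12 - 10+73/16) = 66.29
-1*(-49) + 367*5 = 1884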